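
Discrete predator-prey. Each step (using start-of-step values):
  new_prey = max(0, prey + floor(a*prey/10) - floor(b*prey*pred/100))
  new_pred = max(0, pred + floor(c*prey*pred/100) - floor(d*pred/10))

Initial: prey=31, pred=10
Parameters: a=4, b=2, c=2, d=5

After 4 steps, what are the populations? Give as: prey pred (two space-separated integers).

Step 1: prey: 31+12-6=37; pred: 10+6-5=11
Step 2: prey: 37+14-8=43; pred: 11+8-5=14
Step 3: prey: 43+17-12=48; pred: 14+12-7=19
Step 4: prey: 48+19-18=49; pred: 19+18-9=28

Answer: 49 28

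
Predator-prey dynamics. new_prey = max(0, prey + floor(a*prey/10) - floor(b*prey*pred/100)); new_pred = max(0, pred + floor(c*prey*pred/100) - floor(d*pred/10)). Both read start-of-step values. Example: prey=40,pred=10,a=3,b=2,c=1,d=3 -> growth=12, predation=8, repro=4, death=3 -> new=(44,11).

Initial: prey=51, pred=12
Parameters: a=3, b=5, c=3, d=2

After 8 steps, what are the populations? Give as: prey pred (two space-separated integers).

Step 1: prey: 51+15-30=36; pred: 12+18-2=28
Step 2: prey: 36+10-50=0; pred: 28+30-5=53
Step 3: prey: 0+0-0=0; pred: 53+0-10=43
Step 4: prey: 0+0-0=0; pred: 43+0-8=35
Step 5: prey: 0+0-0=0; pred: 35+0-7=28
Step 6: prey: 0+0-0=0; pred: 28+0-5=23
Step 7: prey: 0+0-0=0; pred: 23+0-4=19
Step 8: prey: 0+0-0=0; pred: 19+0-3=16

Answer: 0 16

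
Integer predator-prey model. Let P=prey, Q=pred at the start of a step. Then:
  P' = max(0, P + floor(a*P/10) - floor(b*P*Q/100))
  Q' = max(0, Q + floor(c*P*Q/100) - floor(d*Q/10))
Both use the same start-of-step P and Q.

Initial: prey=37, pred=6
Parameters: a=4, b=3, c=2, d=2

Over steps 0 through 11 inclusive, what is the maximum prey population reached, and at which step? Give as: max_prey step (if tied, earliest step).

Answer: 51 2

Derivation:
Step 1: prey: 37+14-6=45; pred: 6+4-1=9
Step 2: prey: 45+18-12=51; pred: 9+8-1=16
Step 3: prey: 51+20-24=47; pred: 16+16-3=29
Step 4: prey: 47+18-40=25; pred: 29+27-5=51
Step 5: prey: 25+10-38=0; pred: 51+25-10=66
Step 6: prey: 0+0-0=0; pred: 66+0-13=53
Step 7: prey: 0+0-0=0; pred: 53+0-10=43
Step 8: prey: 0+0-0=0; pred: 43+0-8=35
Step 9: prey: 0+0-0=0; pred: 35+0-7=28
Step 10: prey: 0+0-0=0; pred: 28+0-5=23
Step 11: prey: 0+0-0=0; pred: 23+0-4=19
Max prey = 51 at step 2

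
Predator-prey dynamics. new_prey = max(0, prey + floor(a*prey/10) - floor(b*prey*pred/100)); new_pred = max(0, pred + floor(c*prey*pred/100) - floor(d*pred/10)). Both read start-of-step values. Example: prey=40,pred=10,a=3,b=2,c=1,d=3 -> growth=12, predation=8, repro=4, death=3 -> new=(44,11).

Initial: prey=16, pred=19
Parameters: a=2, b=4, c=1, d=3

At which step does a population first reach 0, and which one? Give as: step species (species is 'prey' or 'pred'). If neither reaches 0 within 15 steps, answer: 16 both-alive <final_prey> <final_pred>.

Step 1: prey: 16+3-12=7; pred: 19+3-5=17
Step 2: prey: 7+1-4=4; pred: 17+1-5=13
Step 3: prey: 4+0-2=2; pred: 13+0-3=10
Step 4: prey: 2+0-0=2; pred: 10+0-3=7
Step 5: prey: 2+0-0=2; pred: 7+0-2=5
Step 6: prey: 2+0-0=2; pred: 5+0-1=4
Step 7: prey: 2+0-0=2; pred: 4+0-1=3
Step 8: prey: 2+0-0=2; pred: 3+0-0=3
Steps 9-15: state stable at prey=2, pred=3 (no change)
No extinction within 15 steps

Answer: 16 both-alive 2 3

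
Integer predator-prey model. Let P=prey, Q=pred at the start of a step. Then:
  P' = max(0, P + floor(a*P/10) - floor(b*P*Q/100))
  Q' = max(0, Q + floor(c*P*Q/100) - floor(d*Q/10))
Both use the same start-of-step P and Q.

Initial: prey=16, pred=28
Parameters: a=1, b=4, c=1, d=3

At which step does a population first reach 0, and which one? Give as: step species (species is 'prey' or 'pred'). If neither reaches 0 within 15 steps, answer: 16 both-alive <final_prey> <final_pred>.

Answer: 1 prey

Derivation:
Step 1: prey: 16+1-17=0; pred: 28+4-8=24
First extinction: prey at step 1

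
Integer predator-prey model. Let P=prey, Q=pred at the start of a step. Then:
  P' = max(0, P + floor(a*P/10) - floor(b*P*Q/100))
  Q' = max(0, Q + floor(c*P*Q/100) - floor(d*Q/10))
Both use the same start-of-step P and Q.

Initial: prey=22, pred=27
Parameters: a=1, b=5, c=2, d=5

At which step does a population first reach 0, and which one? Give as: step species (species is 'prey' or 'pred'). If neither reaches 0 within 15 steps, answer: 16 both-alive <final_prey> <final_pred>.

Answer: 1 prey

Derivation:
Step 1: prey: 22+2-29=0; pred: 27+11-13=25
First extinction: prey at step 1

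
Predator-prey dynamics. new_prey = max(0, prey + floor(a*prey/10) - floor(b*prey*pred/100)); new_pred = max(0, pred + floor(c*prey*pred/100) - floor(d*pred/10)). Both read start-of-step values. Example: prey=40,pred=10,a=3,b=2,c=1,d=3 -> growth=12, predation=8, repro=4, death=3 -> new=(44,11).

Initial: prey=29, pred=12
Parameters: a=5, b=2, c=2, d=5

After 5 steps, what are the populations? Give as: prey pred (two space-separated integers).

Step 1: prey: 29+14-6=37; pred: 12+6-6=12
Step 2: prey: 37+18-8=47; pred: 12+8-6=14
Step 3: prey: 47+23-13=57; pred: 14+13-7=20
Step 4: prey: 57+28-22=63; pred: 20+22-10=32
Step 5: prey: 63+31-40=54; pred: 32+40-16=56

Answer: 54 56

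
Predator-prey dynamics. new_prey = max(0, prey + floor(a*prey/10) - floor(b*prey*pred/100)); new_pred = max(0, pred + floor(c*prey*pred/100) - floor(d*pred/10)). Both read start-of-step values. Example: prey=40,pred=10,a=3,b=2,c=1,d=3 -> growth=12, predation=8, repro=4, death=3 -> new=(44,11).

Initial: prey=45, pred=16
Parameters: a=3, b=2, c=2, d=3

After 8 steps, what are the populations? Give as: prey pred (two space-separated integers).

Step 1: prey: 45+13-14=44; pred: 16+14-4=26
Step 2: prey: 44+13-22=35; pred: 26+22-7=41
Step 3: prey: 35+10-28=17; pred: 41+28-12=57
Step 4: prey: 17+5-19=3; pred: 57+19-17=59
Step 5: prey: 3+0-3=0; pred: 59+3-17=45
Step 6: prey: 0+0-0=0; pred: 45+0-13=32
Step 7: prey: 0+0-0=0; pred: 32+0-9=23
Step 8: prey: 0+0-0=0; pred: 23+0-6=17

Answer: 0 17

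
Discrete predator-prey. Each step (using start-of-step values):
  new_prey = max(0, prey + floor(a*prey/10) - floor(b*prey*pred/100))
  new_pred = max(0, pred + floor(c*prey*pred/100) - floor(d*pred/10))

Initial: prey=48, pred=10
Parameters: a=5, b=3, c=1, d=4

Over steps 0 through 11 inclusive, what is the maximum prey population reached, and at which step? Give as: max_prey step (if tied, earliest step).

Answer: 89 4

Derivation:
Step 1: prey: 48+24-14=58; pred: 10+4-4=10
Step 2: prey: 58+29-17=70; pred: 10+5-4=11
Step 3: prey: 70+35-23=82; pred: 11+7-4=14
Step 4: prey: 82+41-34=89; pred: 14+11-5=20
Step 5: prey: 89+44-53=80; pred: 20+17-8=29
Step 6: prey: 80+40-69=51; pred: 29+23-11=41
Step 7: prey: 51+25-62=14; pred: 41+20-16=45
Step 8: prey: 14+7-18=3; pred: 45+6-18=33
Step 9: prey: 3+1-2=2; pred: 33+0-13=20
Step 10: prey: 2+1-1=2; pred: 20+0-8=12
Step 11: prey: 2+1-0=3; pred: 12+0-4=8
Max prey = 89 at step 4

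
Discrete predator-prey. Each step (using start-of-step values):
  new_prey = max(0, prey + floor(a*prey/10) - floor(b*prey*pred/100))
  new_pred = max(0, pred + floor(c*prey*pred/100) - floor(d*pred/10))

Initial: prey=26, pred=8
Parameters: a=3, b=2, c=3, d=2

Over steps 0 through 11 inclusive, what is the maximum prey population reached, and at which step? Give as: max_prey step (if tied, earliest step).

Answer: 30 2

Derivation:
Step 1: prey: 26+7-4=29; pred: 8+6-1=13
Step 2: prey: 29+8-7=30; pred: 13+11-2=22
Step 3: prey: 30+9-13=26; pred: 22+19-4=37
Step 4: prey: 26+7-19=14; pred: 37+28-7=58
Step 5: prey: 14+4-16=2; pred: 58+24-11=71
Step 6: prey: 2+0-2=0; pred: 71+4-14=61
Step 7: prey: 0+0-0=0; pred: 61+0-12=49
Step 8: prey: 0+0-0=0; pred: 49+0-9=40
Step 9: prey: 0+0-0=0; pred: 40+0-8=32
Step 10: prey: 0+0-0=0; pred: 32+0-6=26
Step 11: prey: 0+0-0=0; pred: 26+0-5=21
Max prey = 30 at step 2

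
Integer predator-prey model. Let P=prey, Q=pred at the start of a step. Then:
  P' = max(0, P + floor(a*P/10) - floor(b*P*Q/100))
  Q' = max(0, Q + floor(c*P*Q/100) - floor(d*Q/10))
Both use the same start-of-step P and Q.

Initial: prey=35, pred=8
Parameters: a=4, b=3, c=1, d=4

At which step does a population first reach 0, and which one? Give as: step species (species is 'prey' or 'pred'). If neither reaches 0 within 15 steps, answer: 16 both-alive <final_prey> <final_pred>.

Step 1: prey: 35+14-8=41; pred: 8+2-3=7
Step 2: prey: 41+16-8=49; pred: 7+2-2=7
Step 3: prey: 49+19-10=58; pred: 7+3-2=8
Step 4: prey: 58+23-13=68; pred: 8+4-3=9
Step 5: prey: 68+27-18=77; pred: 9+6-3=12
Step 6: prey: 77+30-27=80; pred: 12+9-4=17
Step 7: prey: 80+32-40=72; pred: 17+13-6=24
Step 8: prey: 72+28-51=49; pred: 24+17-9=32
Step 9: prey: 49+19-47=21; pred: 32+15-12=35
Step 10: prey: 21+8-22=7; pred: 35+7-14=28
Step 11: prey: 7+2-5=4; pred: 28+1-11=18
Step 12: prey: 4+1-2=3; pred: 18+0-7=11
Step 13: prey: 3+1-0=4; pred: 11+0-4=7
Step 14: prey: 4+1-0=5; pred: 7+0-2=5
Step 15: prey: 5+2-0=7; pred: 5+0-2=3
No extinction within 15 steps

Answer: 16 both-alive 7 3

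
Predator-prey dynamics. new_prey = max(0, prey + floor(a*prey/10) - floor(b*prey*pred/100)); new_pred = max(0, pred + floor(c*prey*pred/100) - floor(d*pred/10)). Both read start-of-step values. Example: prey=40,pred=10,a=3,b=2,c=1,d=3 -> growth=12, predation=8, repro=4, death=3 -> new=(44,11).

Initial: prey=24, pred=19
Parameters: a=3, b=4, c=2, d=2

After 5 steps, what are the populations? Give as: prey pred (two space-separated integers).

Step 1: prey: 24+7-18=13; pred: 19+9-3=25
Step 2: prey: 13+3-13=3; pred: 25+6-5=26
Step 3: prey: 3+0-3=0; pred: 26+1-5=22
Step 4: prey: 0+0-0=0; pred: 22+0-4=18
Step 5: prey: 0+0-0=0; pred: 18+0-3=15

Answer: 0 15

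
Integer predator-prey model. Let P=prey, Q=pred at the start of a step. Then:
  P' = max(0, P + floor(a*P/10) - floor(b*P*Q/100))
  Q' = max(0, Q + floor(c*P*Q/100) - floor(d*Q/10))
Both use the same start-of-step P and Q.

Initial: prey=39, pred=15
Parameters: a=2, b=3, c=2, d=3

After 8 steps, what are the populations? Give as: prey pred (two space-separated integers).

Answer: 1 7

Derivation:
Step 1: prey: 39+7-17=29; pred: 15+11-4=22
Step 2: prey: 29+5-19=15; pred: 22+12-6=28
Step 3: prey: 15+3-12=6; pred: 28+8-8=28
Step 4: prey: 6+1-5=2; pred: 28+3-8=23
Step 5: prey: 2+0-1=1; pred: 23+0-6=17
Step 6: prey: 1+0-0=1; pred: 17+0-5=12
Step 7: prey: 1+0-0=1; pred: 12+0-3=9
Step 8: prey: 1+0-0=1; pred: 9+0-2=7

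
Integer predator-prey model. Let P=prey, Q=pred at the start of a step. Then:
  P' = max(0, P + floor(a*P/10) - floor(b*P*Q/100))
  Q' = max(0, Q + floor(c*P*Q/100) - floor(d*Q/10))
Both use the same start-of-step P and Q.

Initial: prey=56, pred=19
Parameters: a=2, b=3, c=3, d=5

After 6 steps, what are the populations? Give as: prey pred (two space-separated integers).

Answer: 0 5

Derivation:
Step 1: prey: 56+11-31=36; pred: 19+31-9=41
Step 2: prey: 36+7-44=0; pred: 41+44-20=65
Step 3: prey: 0+0-0=0; pred: 65+0-32=33
Step 4: prey: 0+0-0=0; pred: 33+0-16=17
Step 5: prey: 0+0-0=0; pred: 17+0-8=9
Step 6: prey: 0+0-0=0; pred: 9+0-4=5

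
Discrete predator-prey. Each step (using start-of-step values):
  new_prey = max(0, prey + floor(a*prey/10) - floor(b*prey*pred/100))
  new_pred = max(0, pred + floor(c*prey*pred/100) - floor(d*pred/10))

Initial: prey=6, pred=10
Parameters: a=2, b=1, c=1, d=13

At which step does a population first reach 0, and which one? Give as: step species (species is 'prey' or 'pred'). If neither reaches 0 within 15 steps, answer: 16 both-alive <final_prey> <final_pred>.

Step 1: prey: 6+1-0=7; pred: 10+0-13=0
First extinction: pred at step 1

Answer: 1 pred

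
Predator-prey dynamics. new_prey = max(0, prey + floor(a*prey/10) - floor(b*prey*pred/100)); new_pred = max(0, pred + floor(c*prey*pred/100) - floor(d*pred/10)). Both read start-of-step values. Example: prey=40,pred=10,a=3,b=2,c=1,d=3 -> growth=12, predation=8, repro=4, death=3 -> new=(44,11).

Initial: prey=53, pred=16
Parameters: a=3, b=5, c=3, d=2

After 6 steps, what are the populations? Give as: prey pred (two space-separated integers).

Step 1: prey: 53+15-42=26; pred: 16+25-3=38
Step 2: prey: 26+7-49=0; pred: 38+29-7=60
Step 3: prey: 0+0-0=0; pred: 60+0-12=48
Step 4: prey: 0+0-0=0; pred: 48+0-9=39
Step 5: prey: 0+0-0=0; pred: 39+0-7=32
Step 6: prey: 0+0-0=0; pred: 32+0-6=26

Answer: 0 26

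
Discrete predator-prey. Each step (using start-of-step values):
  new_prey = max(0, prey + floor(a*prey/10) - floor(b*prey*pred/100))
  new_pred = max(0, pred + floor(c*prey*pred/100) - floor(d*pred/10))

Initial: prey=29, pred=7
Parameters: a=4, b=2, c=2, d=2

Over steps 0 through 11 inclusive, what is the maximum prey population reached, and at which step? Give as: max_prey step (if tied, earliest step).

Answer: 48 3

Derivation:
Step 1: prey: 29+11-4=36; pred: 7+4-1=10
Step 2: prey: 36+14-7=43; pred: 10+7-2=15
Step 3: prey: 43+17-12=48; pred: 15+12-3=24
Step 4: prey: 48+19-23=44; pred: 24+23-4=43
Step 5: prey: 44+17-37=24; pred: 43+37-8=72
Step 6: prey: 24+9-34=0; pred: 72+34-14=92
Step 7: prey: 0+0-0=0; pred: 92+0-18=74
Step 8: prey: 0+0-0=0; pred: 74+0-14=60
Step 9: prey: 0+0-0=0; pred: 60+0-12=48
Step 10: prey: 0+0-0=0; pred: 48+0-9=39
Step 11: prey: 0+0-0=0; pred: 39+0-7=32
Max prey = 48 at step 3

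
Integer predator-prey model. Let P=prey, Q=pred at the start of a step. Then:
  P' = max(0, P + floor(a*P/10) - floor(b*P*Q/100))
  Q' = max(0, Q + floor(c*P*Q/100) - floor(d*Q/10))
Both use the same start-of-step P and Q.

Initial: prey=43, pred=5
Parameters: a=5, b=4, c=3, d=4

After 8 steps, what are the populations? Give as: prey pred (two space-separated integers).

Step 1: prey: 43+21-8=56; pred: 5+6-2=9
Step 2: prey: 56+28-20=64; pred: 9+15-3=21
Step 3: prey: 64+32-53=43; pred: 21+40-8=53
Step 4: prey: 43+21-91=0; pred: 53+68-21=100
Step 5: prey: 0+0-0=0; pred: 100+0-40=60
Step 6: prey: 0+0-0=0; pred: 60+0-24=36
Step 7: prey: 0+0-0=0; pred: 36+0-14=22
Step 8: prey: 0+0-0=0; pred: 22+0-8=14

Answer: 0 14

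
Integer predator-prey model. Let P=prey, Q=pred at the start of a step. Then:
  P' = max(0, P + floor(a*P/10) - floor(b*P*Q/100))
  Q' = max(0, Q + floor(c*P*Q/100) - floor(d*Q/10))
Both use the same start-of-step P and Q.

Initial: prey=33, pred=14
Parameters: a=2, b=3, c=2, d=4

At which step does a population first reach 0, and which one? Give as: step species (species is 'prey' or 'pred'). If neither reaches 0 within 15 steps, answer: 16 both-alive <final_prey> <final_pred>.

Answer: 16 both-alive 19 2

Derivation:
Step 1: prey: 33+6-13=26; pred: 14+9-5=18
Step 2: prey: 26+5-14=17; pred: 18+9-7=20
Step 3: prey: 17+3-10=10; pred: 20+6-8=18
Step 4: prey: 10+2-5=7; pred: 18+3-7=14
Step 5: prey: 7+1-2=6; pred: 14+1-5=10
Step 6: prey: 6+1-1=6; pred: 10+1-4=7
Step 7: prey: 6+1-1=6; pred: 7+0-2=5
Step 8: prey: 6+1-0=7; pred: 5+0-2=3
Step 9: prey: 7+1-0=8; pred: 3+0-1=2
Step 10: prey: 8+1-0=9; pred: 2+0-0=2
Step 11: prey: 9+1-0=10; pred: 2+0-0=2
Step 12: prey: 10+2-0=12; pred: 2+0-0=2
Step 13: prey: 12+2-0=14; pred: 2+0-0=2
Step 14: prey: 14+2-0=16; pred: 2+0-0=2
Step 15: prey: 16+3-0=19; pred: 2+0-0=2
No extinction within 15 steps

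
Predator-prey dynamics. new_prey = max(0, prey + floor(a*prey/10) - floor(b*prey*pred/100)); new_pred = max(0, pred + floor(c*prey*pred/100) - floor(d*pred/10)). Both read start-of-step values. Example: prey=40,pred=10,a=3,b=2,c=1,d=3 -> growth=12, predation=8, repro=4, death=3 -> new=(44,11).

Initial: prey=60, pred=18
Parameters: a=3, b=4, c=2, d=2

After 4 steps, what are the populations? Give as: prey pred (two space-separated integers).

Step 1: prey: 60+18-43=35; pred: 18+21-3=36
Step 2: prey: 35+10-50=0; pred: 36+25-7=54
Step 3: prey: 0+0-0=0; pred: 54+0-10=44
Step 4: prey: 0+0-0=0; pred: 44+0-8=36

Answer: 0 36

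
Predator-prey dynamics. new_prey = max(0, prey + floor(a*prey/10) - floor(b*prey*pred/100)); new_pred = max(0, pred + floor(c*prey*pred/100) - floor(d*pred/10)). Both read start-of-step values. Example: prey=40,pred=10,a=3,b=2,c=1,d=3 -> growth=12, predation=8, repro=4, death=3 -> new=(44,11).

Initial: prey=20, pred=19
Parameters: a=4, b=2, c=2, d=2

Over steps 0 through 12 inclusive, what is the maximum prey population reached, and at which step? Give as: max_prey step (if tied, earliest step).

Step 1: prey: 20+8-7=21; pred: 19+7-3=23
Step 2: prey: 21+8-9=20; pred: 23+9-4=28
Step 3: prey: 20+8-11=17; pred: 28+11-5=34
Step 4: prey: 17+6-11=12; pred: 34+11-6=39
Step 5: prey: 12+4-9=7; pred: 39+9-7=41
Step 6: prey: 7+2-5=4; pred: 41+5-8=38
Step 7: prey: 4+1-3=2; pred: 38+3-7=34
Step 8: prey: 2+0-1=1; pred: 34+1-6=29
Step 9: prey: 1+0-0=1; pred: 29+0-5=24
Step 10: prey: 1+0-0=1; pred: 24+0-4=20
Step 11: prey: 1+0-0=1; pred: 20+0-4=16
Step 12: prey: 1+0-0=1; pred: 16+0-3=13
Max prey = 21 at step 1

Answer: 21 1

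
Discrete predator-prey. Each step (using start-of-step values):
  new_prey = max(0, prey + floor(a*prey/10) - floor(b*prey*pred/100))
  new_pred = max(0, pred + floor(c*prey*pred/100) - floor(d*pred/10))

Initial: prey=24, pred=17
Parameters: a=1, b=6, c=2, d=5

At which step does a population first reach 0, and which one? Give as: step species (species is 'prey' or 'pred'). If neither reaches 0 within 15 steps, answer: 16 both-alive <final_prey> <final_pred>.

Answer: 2 prey

Derivation:
Step 1: prey: 24+2-24=2; pred: 17+8-8=17
Step 2: prey: 2+0-2=0; pred: 17+0-8=9
First extinction: prey at step 2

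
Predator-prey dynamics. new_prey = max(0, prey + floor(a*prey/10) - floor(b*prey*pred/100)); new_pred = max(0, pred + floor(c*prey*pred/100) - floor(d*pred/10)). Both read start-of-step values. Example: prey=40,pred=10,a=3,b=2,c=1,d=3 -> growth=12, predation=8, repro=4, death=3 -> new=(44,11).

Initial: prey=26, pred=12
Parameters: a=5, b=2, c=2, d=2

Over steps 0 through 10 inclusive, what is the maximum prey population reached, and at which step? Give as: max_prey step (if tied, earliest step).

Step 1: prey: 26+13-6=33; pred: 12+6-2=16
Step 2: prey: 33+16-10=39; pred: 16+10-3=23
Step 3: prey: 39+19-17=41; pred: 23+17-4=36
Step 4: prey: 41+20-29=32; pred: 36+29-7=58
Step 5: prey: 32+16-37=11; pred: 58+37-11=84
Step 6: prey: 11+5-18=0; pred: 84+18-16=86
Step 7: prey: 0+0-0=0; pred: 86+0-17=69
Step 8: prey: 0+0-0=0; pred: 69+0-13=56
Step 9: prey: 0+0-0=0; pred: 56+0-11=45
Step 10: prey: 0+0-0=0; pred: 45+0-9=36
Max prey = 41 at step 3

Answer: 41 3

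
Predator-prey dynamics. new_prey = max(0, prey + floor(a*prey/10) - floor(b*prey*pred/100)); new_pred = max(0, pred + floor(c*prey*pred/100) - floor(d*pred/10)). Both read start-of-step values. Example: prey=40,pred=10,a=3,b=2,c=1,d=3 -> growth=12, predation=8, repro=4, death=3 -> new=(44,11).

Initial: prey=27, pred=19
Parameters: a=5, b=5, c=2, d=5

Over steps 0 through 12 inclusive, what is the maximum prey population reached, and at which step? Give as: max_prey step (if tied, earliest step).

Step 1: prey: 27+13-25=15; pred: 19+10-9=20
Step 2: prey: 15+7-15=7; pred: 20+6-10=16
Step 3: prey: 7+3-5=5; pred: 16+2-8=10
Step 4: prey: 5+2-2=5; pred: 10+1-5=6
Step 5: prey: 5+2-1=6; pred: 6+0-3=3
Step 6: prey: 6+3-0=9; pred: 3+0-1=2
Step 7: prey: 9+4-0=13; pred: 2+0-1=1
Step 8: prey: 13+6-0=19; pred: 1+0-0=1
Step 9: prey: 19+9-0=28; pred: 1+0-0=1
Step 10: prey: 28+14-1=41; pred: 1+0-0=1
Step 11: prey: 41+20-2=59; pred: 1+0-0=1
Step 12: prey: 59+29-2=86; pred: 1+1-0=2
Max prey = 86 at step 12

Answer: 86 12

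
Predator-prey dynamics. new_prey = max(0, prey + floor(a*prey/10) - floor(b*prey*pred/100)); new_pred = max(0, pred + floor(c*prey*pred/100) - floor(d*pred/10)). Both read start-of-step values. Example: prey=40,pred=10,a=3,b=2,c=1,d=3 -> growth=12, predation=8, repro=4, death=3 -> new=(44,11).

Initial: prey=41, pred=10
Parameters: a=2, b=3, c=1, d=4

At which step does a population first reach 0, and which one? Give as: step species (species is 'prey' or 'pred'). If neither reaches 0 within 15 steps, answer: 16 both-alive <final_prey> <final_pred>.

Step 1: prey: 41+8-12=37; pred: 10+4-4=10
Step 2: prey: 37+7-11=33; pred: 10+3-4=9
Step 3: prey: 33+6-8=31; pred: 9+2-3=8
Step 4: prey: 31+6-7=30; pred: 8+2-3=7
Step 5: prey: 30+6-6=30; pred: 7+2-2=7
Steps 6-15: state stable at prey=30, pred=7 (no change)
No extinction within 15 steps

Answer: 16 both-alive 30 7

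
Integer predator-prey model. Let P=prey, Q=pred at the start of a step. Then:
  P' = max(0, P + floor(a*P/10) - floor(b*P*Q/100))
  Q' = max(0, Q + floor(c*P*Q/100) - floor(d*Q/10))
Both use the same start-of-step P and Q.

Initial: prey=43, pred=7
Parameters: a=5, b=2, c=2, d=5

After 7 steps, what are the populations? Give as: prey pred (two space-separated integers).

Answer: 0 44

Derivation:
Step 1: prey: 43+21-6=58; pred: 7+6-3=10
Step 2: prey: 58+29-11=76; pred: 10+11-5=16
Step 3: prey: 76+38-24=90; pred: 16+24-8=32
Step 4: prey: 90+45-57=78; pred: 32+57-16=73
Step 5: prey: 78+39-113=4; pred: 73+113-36=150
Step 6: prey: 4+2-12=0; pred: 150+12-75=87
Step 7: prey: 0+0-0=0; pred: 87+0-43=44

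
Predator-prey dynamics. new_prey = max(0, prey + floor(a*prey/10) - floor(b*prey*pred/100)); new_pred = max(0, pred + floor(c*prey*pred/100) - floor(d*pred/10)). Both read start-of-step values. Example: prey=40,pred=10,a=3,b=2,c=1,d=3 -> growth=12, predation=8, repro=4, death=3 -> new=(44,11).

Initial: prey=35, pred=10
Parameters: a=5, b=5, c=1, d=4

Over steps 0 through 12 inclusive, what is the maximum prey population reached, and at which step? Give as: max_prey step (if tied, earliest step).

Answer: 47 7

Derivation:
Step 1: prey: 35+17-17=35; pred: 10+3-4=9
Step 2: prey: 35+17-15=37; pred: 9+3-3=9
Step 3: prey: 37+18-16=39; pred: 9+3-3=9
Step 4: prey: 39+19-17=41; pred: 9+3-3=9
Step 5: prey: 41+20-18=43; pred: 9+3-3=9
Step 6: prey: 43+21-19=45; pred: 9+3-3=9
Step 7: prey: 45+22-20=47; pred: 9+4-3=10
Step 8: prey: 47+23-23=47; pred: 10+4-4=10
Step 9: prey: 47+23-23=47; pred: 10+4-4=10
Step 10: prey: 47+23-23=47; pred: 10+4-4=10
Step 11: prey: 47+23-23=47; pred: 10+4-4=10
Step 12: prey: 47+23-23=47; pred: 10+4-4=10
Max prey = 47 at step 7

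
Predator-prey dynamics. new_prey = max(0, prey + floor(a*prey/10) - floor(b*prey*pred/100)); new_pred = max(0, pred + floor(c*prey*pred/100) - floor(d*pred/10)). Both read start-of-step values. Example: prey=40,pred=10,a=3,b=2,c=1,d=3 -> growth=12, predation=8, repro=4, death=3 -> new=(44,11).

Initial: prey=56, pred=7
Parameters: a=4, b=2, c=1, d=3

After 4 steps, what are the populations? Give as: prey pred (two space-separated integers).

Step 1: prey: 56+22-7=71; pred: 7+3-2=8
Step 2: prey: 71+28-11=88; pred: 8+5-2=11
Step 3: prey: 88+35-19=104; pred: 11+9-3=17
Step 4: prey: 104+41-35=110; pred: 17+17-5=29

Answer: 110 29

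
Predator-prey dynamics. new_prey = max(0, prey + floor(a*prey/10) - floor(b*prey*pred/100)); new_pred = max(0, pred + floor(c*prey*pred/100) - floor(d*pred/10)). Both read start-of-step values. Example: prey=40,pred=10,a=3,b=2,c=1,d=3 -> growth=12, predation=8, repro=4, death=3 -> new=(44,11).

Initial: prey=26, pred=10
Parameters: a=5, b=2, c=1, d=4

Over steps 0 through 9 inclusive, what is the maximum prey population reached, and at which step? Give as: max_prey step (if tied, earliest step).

Step 1: prey: 26+13-5=34; pred: 10+2-4=8
Step 2: prey: 34+17-5=46; pred: 8+2-3=7
Step 3: prey: 46+23-6=63; pred: 7+3-2=8
Step 4: prey: 63+31-10=84; pred: 8+5-3=10
Step 5: prey: 84+42-16=110; pred: 10+8-4=14
Step 6: prey: 110+55-30=135; pred: 14+15-5=24
Step 7: prey: 135+67-64=138; pred: 24+32-9=47
Step 8: prey: 138+69-129=78; pred: 47+64-18=93
Step 9: prey: 78+39-145=0; pred: 93+72-37=128
Max prey = 138 at step 7

Answer: 138 7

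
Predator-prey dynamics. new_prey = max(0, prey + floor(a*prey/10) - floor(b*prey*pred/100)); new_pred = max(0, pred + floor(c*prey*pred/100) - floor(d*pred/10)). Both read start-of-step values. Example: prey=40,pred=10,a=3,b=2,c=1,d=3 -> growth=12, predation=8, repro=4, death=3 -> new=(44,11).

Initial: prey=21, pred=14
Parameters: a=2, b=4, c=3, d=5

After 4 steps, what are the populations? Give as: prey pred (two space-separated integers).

Step 1: prey: 21+4-11=14; pred: 14+8-7=15
Step 2: prey: 14+2-8=8; pred: 15+6-7=14
Step 3: prey: 8+1-4=5; pred: 14+3-7=10
Step 4: prey: 5+1-2=4; pred: 10+1-5=6

Answer: 4 6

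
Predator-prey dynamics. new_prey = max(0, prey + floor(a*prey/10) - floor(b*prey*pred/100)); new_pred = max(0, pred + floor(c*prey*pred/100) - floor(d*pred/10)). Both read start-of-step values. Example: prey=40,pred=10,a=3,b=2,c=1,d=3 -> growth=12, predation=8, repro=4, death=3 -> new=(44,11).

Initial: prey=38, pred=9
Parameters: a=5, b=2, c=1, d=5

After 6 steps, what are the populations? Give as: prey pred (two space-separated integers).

Answer: 162 44

Derivation:
Step 1: prey: 38+19-6=51; pred: 9+3-4=8
Step 2: prey: 51+25-8=68; pred: 8+4-4=8
Step 3: prey: 68+34-10=92; pred: 8+5-4=9
Step 4: prey: 92+46-16=122; pred: 9+8-4=13
Step 5: prey: 122+61-31=152; pred: 13+15-6=22
Step 6: prey: 152+76-66=162; pred: 22+33-11=44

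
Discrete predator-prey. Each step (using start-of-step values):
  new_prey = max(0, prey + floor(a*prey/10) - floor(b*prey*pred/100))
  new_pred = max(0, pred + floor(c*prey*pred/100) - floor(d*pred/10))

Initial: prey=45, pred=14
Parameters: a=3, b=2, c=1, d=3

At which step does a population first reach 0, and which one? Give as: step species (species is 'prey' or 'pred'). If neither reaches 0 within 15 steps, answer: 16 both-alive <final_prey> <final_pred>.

Answer: 16 both-alive 18 6

Derivation:
Step 1: prey: 45+13-12=46; pred: 14+6-4=16
Step 2: prey: 46+13-14=45; pred: 16+7-4=19
Step 3: prey: 45+13-17=41; pred: 19+8-5=22
Step 4: prey: 41+12-18=35; pred: 22+9-6=25
Step 5: prey: 35+10-17=28; pred: 25+8-7=26
Step 6: prey: 28+8-14=22; pred: 26+7-7=26
Step 7: prey: 22+6-11=17; pred: 26+5-7=24
Step 8: prey: 17+5-8=14; pred: 24+4-7=21
Step 9: prey: 14+4-5=13; pred: 21+2-6=17
Step 10: prey: 13+3-4=12; pred: 17+2-5=14
Step 11: prey: 12+3-3=12; pred: 14+1-4=11
Step 12: prey: 12+3-2=13; pred: 11+1-3=9
Step 13: prey: 13+3-2=14; pred: 9+1-2=8
Step 14: prey: 14+4-2=16; pred: 8+1-2=7
Step 15: prey: 16+4-2=18; pred: 7+1-2=6
No extinction within 15 steps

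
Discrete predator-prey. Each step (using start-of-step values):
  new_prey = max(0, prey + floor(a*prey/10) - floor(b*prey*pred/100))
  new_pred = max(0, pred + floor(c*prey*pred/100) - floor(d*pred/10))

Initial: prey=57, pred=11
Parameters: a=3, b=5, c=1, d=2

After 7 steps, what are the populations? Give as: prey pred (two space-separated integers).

Step 1: prey: 57+17-31=43; pred: 11+6-2=15
Step 2: prey: 43+12-32=23; pred: 15+6-3=18
Step 3: prey: 23+6-20=9; pred: 18+4-3=19
Step 4: prey: 9+2-8=3; pred: 19+1-3=17
Step 5: prey: 3+0-2=1; pred: 17+0-3=14
Step 6: prey: 1+0-0=1; pred: 14+0-2=12
Step 7: prey: 1+0-0=1; pred: 12+0-2=10

Answer: 1 10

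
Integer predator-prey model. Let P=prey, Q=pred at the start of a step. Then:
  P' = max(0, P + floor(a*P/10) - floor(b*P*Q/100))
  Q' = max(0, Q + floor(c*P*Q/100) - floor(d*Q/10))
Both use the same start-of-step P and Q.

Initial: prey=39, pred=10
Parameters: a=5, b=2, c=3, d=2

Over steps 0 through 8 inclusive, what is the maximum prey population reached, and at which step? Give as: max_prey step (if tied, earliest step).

Answer: 57 2

Derivation:
Step 1: prey: 39+19-7=51; pred: 10+11-2=19
Step 2: prey: 51+25-19=57; pred: 19+29-3=45
Step 3: prey: 57+28-51=34; pred: 45+76-9=112
Step 4: prey: 34+17-76=0; pred: 112+114-22=204
Step 5: prey: 0+0-0=0; pred: 204+0-40=164
Step 6: prey: 0+0-0=0; pred: 164+0-32=132
Step 7: prey: 0+0-0=0; pred: 132+0-26=106
Step 8: prey: 0+0-0=0; pred: 106+0-21=85
Max prey = 57 at step 2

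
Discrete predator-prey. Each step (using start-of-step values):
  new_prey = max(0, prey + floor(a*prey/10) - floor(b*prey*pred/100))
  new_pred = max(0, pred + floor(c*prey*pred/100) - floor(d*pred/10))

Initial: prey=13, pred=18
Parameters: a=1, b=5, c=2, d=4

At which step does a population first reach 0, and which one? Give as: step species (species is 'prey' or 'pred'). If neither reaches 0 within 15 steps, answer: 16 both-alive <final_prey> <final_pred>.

Step 1: prey: 13+1-11=3; pred: 18+4-7=15
Step 2: prey: 3+0-2=1; pred: 15+0-6=9
Step 3: prey: 1+0-0=1; pred: 9+0-3=6
Step 4: prey: 1+0-0=1; pred: 6+0-2=4
Step 5: prey: 1+0-0=1; pred: 4+0-1=3
Step 6: prey: 1+0-0=1; pred: 3+0-1=2
Step 7: prey: 1+0-0=1; pred: 2+0-0=2
Steps 8-15: state stable at prey=1, pred=2 (no change)
No extinction within 15 steps

Answer: 16 both-alive 1 2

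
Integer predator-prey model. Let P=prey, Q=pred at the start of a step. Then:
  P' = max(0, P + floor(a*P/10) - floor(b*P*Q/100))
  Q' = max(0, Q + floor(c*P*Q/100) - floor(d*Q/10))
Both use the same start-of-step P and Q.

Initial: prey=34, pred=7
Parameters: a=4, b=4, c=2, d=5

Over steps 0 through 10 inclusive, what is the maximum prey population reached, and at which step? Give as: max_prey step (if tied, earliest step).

Step 1: prey: 34+13-9=38; pred: 7+4-3=8
Step 2: prey: 38+15-12=41; pred: 8+6-4=10
Step 3: prey: 41+16-16=41; pred: 10+8-5=13
Step 4: prey: 41+16-21=36; pred: 13+10-6=17
Step 5: prey: 36+14-24=26; pred: 17+12-8=21
Step 6: prey: 26+10-21=15; pred: 21+10-10=21
Step 7: prey: 15+6-12=9; pred: 21+6-10=17
Step 8: prey: 9+3-6=6; pred: 17+3-8=12
Step 9: prey: 6+2-2=6; pred: 12+1-6=7
Step 10: prey: 6+2-1=7; pred: 7+0-3=4
Max prey = 41 at step 2

Answer: 41 2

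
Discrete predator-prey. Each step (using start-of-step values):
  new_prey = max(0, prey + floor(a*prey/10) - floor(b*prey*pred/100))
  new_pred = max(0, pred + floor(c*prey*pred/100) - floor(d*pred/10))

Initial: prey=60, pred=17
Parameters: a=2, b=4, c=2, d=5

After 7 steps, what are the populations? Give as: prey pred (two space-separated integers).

Answer: 0 2

Derivation:
Step 1: prey: 60+12-40=32; pred: 17+20-8=29
Step 2: prey: 32+6-37=1; pred: 29+18-14=33
Step 3: prey: 1+0-1=0; pred: 33+0-16=17
Step 4: prey: 0+0-0=0; pred: 17+0-8=9
Step 5: prey: 0+0-0=0; pred: 9+0-4=5
Step 6: prey: 0+0-0=0; pred: 5+0-2=3
Step 7: prey: 0+0-0=0; pred: 3+0-1=2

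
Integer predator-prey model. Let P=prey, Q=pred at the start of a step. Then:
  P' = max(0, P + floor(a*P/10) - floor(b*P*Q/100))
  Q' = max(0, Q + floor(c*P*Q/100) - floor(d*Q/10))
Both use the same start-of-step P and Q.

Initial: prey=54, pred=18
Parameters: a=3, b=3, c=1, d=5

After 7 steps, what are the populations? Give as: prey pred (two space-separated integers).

Answer: 31 4

Derivation:
Step 1: prey: 54+16-29=41; pred: 18+9-9=18
Step 2: prey: 41+12-22=31; pred: 18+7-9=16
Step 3: prey: 31+9-14=26; pred: 16+4-8=12
Step 4: prey: 26+7-9=24; pred: 12+3-6=9
Step 5: prey: 24+7-6=25; pred: 9+2-4=7
Step 6: prey: 25+7-5=27; pred: 7+1-3=5
Step 7: prey: 27+8-4=31; pred: 5+1-2=4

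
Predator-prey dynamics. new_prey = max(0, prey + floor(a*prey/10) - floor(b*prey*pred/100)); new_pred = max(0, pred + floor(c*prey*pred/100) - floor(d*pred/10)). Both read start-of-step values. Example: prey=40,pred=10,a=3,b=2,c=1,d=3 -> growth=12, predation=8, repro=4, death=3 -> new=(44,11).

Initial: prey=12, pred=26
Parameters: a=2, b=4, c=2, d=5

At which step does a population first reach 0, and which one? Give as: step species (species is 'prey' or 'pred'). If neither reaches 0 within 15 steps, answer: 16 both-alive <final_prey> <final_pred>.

Answer: 16 both-alive 1 1

Derivation:
Step 1: prey: 12+2-12=2; pred: 26+6-13=19
Step 2: prey: 2+0-1=1; pred: 19+0-9=10
Step 3: prey: 1+0-0=1; pred: 10+0-5=5
Step 4: prey: 1+0-0=1; pred: 5+0-2=3
Step 5: prey: 1+0-0=1; pred: 3+0-1=2
Step 6: prey: 1+0-0=1; pred: 2+0-1=1
Step 7: prey: 1+0-0=1; pred: 1+0-0=1
Steps 8-15: state stable at prey=1, pred=1 (no change)
No extinction within 15 steps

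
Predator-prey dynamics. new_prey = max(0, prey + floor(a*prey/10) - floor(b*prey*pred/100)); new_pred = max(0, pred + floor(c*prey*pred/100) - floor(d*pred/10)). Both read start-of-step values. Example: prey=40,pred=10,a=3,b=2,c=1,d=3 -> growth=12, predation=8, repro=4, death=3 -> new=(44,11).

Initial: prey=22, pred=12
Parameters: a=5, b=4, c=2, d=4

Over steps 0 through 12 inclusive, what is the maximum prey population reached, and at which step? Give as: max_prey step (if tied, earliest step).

Step 1: prey: 22+11-10=23; pred: 12+5-4=13
Step 2: prey: 23+11-11=23; pred: 13+5-5=13
Step 3: prey: 23+11-11=23; pred: 13+5-5=13
Step 4: prey: 23+11-11=23; pred: 13+5-5=13
Step 5: prey: 23+11-11=23; pred: 13+5-5=13
Step 6: prey: 23+11-11=23; pred: 13+5-5=13
Step 7: prey: 23+11-11=23; pred: 13+5-5=13
Step 8: prey: 23+11-11=23; pred: 13+5-5=13
Step 9: prey: 23+11-11=23; pred: 13+5-5=13
Step 10: prey: 23+11-11=23; pred: 13+5-5=13
Step 11: prey: 23+11-11=23; pred: 13+5-5=13
Step 12: prey: 23+11-11=23; pred: 13+5-5=13
Max prey = 23 at step 1

Answer: 23 1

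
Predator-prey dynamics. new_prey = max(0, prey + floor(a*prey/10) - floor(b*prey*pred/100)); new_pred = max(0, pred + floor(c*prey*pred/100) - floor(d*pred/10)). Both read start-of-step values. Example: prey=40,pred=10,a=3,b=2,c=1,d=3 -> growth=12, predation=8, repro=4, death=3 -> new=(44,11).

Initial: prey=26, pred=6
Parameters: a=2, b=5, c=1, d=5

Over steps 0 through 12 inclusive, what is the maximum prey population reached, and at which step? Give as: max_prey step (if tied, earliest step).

Step 1: prey: 26+5-7=24; pred: 6+1-3=4
Step 2: prey: 24+4-4=24; pred: 4+0-2=2
Step 3: prey: 24+4-2=26; pred: 2+0-1=1
Step 4: prey: 26+5-1=30; pred: 1+0-0=1
Step 5: prey: 30+6-1=35; pred: 1+0-0=1
Step 6: prey: 35+7-1=41; pred: 1+0-0=1
Step 7: prey: 41+8-2=47; pred: 1+0-0=1
Step 8: prey: 47+9-2=54; pred: 1+0-0=1
Step 9: prey: 54+10-2=62; pred: 1+0-0=1
Step 10: prey: 62+12-3=71; pred: 1+0-0=1
Step 11: prey: 71+14-3=82; pred: 1+0-0=1
Step 12: prey: 82+16-4=94; pred: 1+0-0=1
Max prey = 94 at step 12

Answer: 94 12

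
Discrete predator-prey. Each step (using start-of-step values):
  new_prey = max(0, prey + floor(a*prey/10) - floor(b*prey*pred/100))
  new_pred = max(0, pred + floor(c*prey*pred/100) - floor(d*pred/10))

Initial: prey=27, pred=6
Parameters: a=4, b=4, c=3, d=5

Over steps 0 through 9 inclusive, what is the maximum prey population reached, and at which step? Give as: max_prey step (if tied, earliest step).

Step 1: prey: 27+10-6=31; pred: 6+4-3=7
Step 2: prey: 31+12-8=35; pred: 7+6-3=10
Step 3: prey: 35+14-14=35; pred: 10+10-5=15
Step 4: prey: 35+14-21=28; pred: 15+15-7=23
Step 5: prey: 28+11-25=14; pred: 23+19-11=31
Step 6: prey: 14+5-17=2; pred: 31+13-15=29
Step 7: prey: 2+0-2=0; pred: 29+1-14=16
Step 8: prey: 0+0-0=0; pred: 16+0-8=8
Step 9: prey: 0+0-0=0; pred: 8+0-4=4
Max prey = 35 at step 2

Answer: 35 2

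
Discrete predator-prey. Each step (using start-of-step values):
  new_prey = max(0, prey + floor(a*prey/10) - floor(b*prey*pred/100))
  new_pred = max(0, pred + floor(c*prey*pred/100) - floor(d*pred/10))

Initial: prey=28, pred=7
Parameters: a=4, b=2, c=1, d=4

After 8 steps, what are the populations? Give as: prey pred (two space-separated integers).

Step 1: prey: 28+11-3=36; pred: 7+1-2=6
Step 2: prey: 36+14-4=46; pred: 6+2-2=6
Step 3: prey: 46+18-5=59; pred: 6+2-2=6
Step 4: prey: 59+23-7=75; pred: 6+3-2=7
Step 5: prey: 75+30-10=95; pred: 7+5-2=10
Step 6: prey: 95+38-19=114; pred: 10+9-4=15
Step 7: prey: 114+45-34=125; pred: 15+17-6=26
Step 8: prey: 125+50-65=110; pred: 26+32-10=48

Answer: 110 48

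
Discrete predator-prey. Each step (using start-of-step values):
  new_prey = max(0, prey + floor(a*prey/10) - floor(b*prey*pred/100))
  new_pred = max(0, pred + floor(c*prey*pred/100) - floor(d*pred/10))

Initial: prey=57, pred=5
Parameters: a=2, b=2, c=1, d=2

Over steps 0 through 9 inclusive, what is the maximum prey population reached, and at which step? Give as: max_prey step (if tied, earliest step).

Answer: 71 3

Derivation:
Step 1: prey: 57+11-5=63; pred: 5+2-1=6
Step 2: prey: 63+12-7=68; pred: 6+3-1=8
Step 3: prey: 68+13-10=71; pred: 8+5-1=12
Step 4: prey: 71+14-17=68; pred: 12+8-2=18
Step 5: prey: 68+13-24=57; pred: 18+12-3=27
Step 6: prey: 57+11-30=38; pred: 27+15-5=37
Step 7: prey: 38+7-28=17; pred: 37+14-7=44
Step 8: prey: 17+3-14=6; pred: 44+7-8=43
Step 9: prey: 6+1-5=2; pred: 43+2-8=37
Max prey = 71 at step 3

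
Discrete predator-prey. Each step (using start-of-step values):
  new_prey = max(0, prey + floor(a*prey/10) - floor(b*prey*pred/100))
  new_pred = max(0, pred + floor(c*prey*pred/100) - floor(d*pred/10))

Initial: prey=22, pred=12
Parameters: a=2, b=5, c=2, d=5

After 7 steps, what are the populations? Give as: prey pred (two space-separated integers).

Step 1: prey: 22+4-13=13; pred: 12+5-6=11
Step 2: prey: 13+2-7=8; pred: 11+2-5=8
Step 3: prey: 8+1-3=6; pred: 8+1-4=5
Step 4: prey: 6+1-1=6; pred: 5+0-2=3
Step 5: prey: 6+1-0=7; pred: 3+0-1=2
Step 6: prey: 7+1-0=8; pred: 2+0-1=1
Step 7: prey: 8+1-0=9; pred: 1+0-0=1

Answer: 9 1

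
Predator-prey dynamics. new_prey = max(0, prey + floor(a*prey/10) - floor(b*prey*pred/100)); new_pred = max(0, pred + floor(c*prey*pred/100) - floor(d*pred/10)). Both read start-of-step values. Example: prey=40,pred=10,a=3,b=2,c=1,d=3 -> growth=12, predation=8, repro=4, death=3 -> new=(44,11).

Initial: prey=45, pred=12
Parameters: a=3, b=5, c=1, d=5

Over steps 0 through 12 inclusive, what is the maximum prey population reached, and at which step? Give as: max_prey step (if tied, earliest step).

Step 1: prey: 45+13-27=31; pred: 12+5-6=11
Step 2: prey: 31+9-17=23; pred: 11+3-5=9
Step 3: prey: 23+6-10=19; pred: 9+2-4=7
Step 4: prey: 19+5-6=18; pred: 7+1-3=5
Step 5: prey: 18+5-4=19; pred: 5+0-2=3
Step 6: prey: 19+5-2=22; pred: 3+0-1=2
Step 7: prey: 22+6-2=26; pred: 2+0-1=1
Step 8: prey: 26+7-1=32; pred: 1+0-0=1
Step 9: prey: 32+9-1=40; pred: 1+0-0=1
Step 10: prey: 40+12-2=50; pred: 1+0-0=1
Step 11: prey: 50+15-2=63; pred: 1+0-0=1
Step 12: prey: 63+18-3=78; pred: 1+0-0=1
Max prey = 78 at step 12

Answer: 78 12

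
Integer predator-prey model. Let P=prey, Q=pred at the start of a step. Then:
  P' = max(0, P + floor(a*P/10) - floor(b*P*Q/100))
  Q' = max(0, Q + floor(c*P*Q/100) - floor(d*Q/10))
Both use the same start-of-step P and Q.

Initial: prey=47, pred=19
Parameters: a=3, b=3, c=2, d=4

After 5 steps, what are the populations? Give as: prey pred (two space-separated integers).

Step 1: prey: 47+14-26=35; pred: 19+17-7=29
Step 2: prey: 35+10-30=15; pred: 29+20-11=38
Step 3: prey: 15+4-17=2; pred: 38+11-15=34
Step 4: prey: 2+0-2=0; pred: 34+1-13=22
Step 5: prey: 0+0-0=0; pred: 22+0-8=14

Answer: 0 14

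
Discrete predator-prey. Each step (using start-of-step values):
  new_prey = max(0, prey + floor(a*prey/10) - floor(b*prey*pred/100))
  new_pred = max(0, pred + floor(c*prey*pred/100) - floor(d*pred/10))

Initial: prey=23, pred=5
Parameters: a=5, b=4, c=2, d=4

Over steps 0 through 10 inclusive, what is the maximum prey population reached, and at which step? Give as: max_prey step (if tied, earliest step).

Answer: 60 5

Derivation:
Step 1: prey: 23+11-4=30; pred: 5+2-2=5
Step 2: prey: 30+15-6=39; pred: 5+3-2=6
Step 3: prey: 39+19-9=49; pred: 6+4-2=8
Step 4: prey: 49+24-15=58; pred: 8+7-3=12
Step 5: prey: 58+29-27=60; pred: 12+13-4=21
Step 6: prey: 60+30-50=40; pred: 21+25-8=38
Step 7: prey: 40+20-60=0; pred: 38+30-15=53
Step 8: prey: 0+0-0=0; pred: 53+0-21=32
Step 9: prey: 0+0-0=0; pred: 32+0-12=20
Step 10: prey: 0+0-0=0; pred: 20+0-8=12
Max prey = 60 at step 5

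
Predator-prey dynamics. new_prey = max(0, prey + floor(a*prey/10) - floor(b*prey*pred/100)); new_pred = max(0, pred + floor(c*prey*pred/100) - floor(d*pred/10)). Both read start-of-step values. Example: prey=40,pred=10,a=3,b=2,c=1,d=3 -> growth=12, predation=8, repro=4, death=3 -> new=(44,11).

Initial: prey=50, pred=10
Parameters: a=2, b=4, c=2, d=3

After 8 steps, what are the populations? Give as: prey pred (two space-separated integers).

Step 1: prey: 50+10-20=40; pred: 10+10-3=17
Step 2: prey: 40+8-27=21; pred: 17+13-5=25
Step 3: prey: 21+4-21=4; pred: 25+10-7=28
Step 4: prey: 4+0-4=0; pred: 28+2-8=22
Step 5: prey: 0+0-0=0; pred: 22+0-6=16
Step 6: prey: 0+0-0=0; pred: 16+0-4=12
Step 7: prey: 0+0-0=0; pred: 12+0-3=9
Step 8: prey: 0+0-0=0; pred: 9+0-2=7

Answer: 0 7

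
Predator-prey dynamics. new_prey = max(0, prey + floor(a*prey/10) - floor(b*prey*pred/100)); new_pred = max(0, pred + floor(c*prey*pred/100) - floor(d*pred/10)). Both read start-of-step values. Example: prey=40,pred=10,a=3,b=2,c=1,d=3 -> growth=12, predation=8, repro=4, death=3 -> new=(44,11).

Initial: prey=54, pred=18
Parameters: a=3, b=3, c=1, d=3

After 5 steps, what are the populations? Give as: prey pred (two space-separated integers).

Step 1: prey: 54+16-29=41; pred: 18+9-5=22
Step 2: prey: 41+12-27=26; pred: 22+9-6=25
Step 3: prey: 26+7-19=14; pred: 25+6-7=24
Step 4: prey: 14+4-10=8; pred: 24+3-7=20
Step 5: prey: 8+2-4=6; pred: 20+1-6=15

Answer: 6 15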